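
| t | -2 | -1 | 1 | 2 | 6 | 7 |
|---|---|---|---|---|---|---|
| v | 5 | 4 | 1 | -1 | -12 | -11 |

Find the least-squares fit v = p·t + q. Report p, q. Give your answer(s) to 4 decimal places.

Entries of XᵀX: Σt·t = 95, Σt = 13, Σ1 = 6.
For Xᵀv: Σt·v = -164, Σv = -14.
XᵀX·[p, q]ᵀ = Xᵀv becomes [[95, 13]; [13, 6]]·[p, q]ᵀ = [-164, -14]ᵀ.
Determinant 95·6 − 13² = 401.
p = ((-164)·6 − 13·(-14))/401 = -2; q = (95·(-14) − 13·(-164))/401 = 2.

p = -2.0000, q = 2.0000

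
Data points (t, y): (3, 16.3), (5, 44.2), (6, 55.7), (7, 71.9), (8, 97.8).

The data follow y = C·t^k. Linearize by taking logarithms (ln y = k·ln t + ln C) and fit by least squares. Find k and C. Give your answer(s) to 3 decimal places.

k = 1.784, C = 2.338

Let Y = ln y. Fitting Y = k·ln t + ln C by least squares:
Sums: Σln t = 8.5252, Σ(ln t)² = 15.1183, Σln y = 19.4581, Σln t·ln y = 34.2162.
Normal system: [[15.1183, 8.5252]; [8.5252, 5]]·[k, ln C]ᵀ = [34.2162, 19.4581]ᵀ.
Δ = 15.1183·5 − (8.5252)² = 2.9130; k = (34.2162·5 − 8.5252·19.4581)/2.9130 = 1.78430, ln C = (15.1183·19.4581 − 8.5252·34.2162)/2.9130 = 0.84932, so C = exp(0.84932) = 2.33806.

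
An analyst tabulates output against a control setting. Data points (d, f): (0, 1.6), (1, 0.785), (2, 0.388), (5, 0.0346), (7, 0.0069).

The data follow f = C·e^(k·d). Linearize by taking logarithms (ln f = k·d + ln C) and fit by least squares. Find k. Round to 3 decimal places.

k = -0.783

Taking logs, ln f = k·d + ln C, so regress ln f on d.
Σd = 15.0000, Σ(d)² = 79.0000, Σln f = -9.0590, Σd·ln f = -53.7887.
Normal system: [[79.0000, 15.0000]; [15.0000, 5]]·[k, ln C]ᵀ = [-53.7887, -9.0590]ᵀ.
Slope k = (n·Σd·ln f − Σd·Σln f)/(n·Σ(d)² − (Σd)²) = (5·-53.7887 − 15.0000·-9.0590)/170.0000 = -0.78270; ln C = (Σln f − k·Σd)/n = 0.53631.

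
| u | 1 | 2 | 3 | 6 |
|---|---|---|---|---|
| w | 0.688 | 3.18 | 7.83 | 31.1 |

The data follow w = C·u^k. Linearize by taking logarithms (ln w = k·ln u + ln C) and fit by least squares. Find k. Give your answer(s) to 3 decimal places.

Linearized form: ln w = k·ln u + ln C. From the 4 transformed points,
AᵀA = [[4.8978, 3.5835]; [3.5835, 4]], rhs = [9.2214, 6.2781]ᵀ  (here Σln u = 3.5835, Σ(ln u)² = 4.8978, Σln w = 6.2781, Σln u·ln w = 9.2214).
Δ = 4.8978·4 − (3.5835)² = 6.7496; k = (9.2214·4 − 3.5835·6.2781)/6.7496 = 2.13170, ln C = (4.8978·6.2781 − 3.5835·9.2214)/6.7496 = -0.34022.

k = 2.132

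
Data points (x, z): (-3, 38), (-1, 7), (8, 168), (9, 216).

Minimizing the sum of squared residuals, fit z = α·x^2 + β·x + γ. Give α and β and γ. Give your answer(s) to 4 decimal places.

α = 3.0299, β = -3.3368, γ = 0.6851

Forming MᵀM = [[10739, 1213, 155]; [1213, 155, 13]; [155, 13, 4]] and Mᵀz = [28597, 3167, 429]ᵀ gives MᵀM·[α, β, γ]ᵀ = Mᵀz.
Solving the 3×3 system (Gaussian elimination) gives α = 30887/10194, β = -34015/10194, γ = 1164/1699.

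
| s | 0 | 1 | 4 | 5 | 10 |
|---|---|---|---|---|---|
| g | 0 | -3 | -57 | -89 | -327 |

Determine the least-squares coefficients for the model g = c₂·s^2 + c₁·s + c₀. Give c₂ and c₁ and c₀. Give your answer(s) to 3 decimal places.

AᵀA·[c₂, c₁, c₀]ᵀ = Aᵀg reads: 10882·c₂ + 1190·c₁ + 142·c₀ = -35840;  1190·c₂ + 142·c₁ + 20·c₀ = -3946;  142·c₂ + 20·c₁ + 5·c₀ = -476.
Solving the 3×3 system (Gaussian elimination) gives c₂ = -47423/15736, c₁ = -42513/15736, c₀ = 9399/7868.

c₂ = -3.014, c₁ = -2.702, c₀ = 1.195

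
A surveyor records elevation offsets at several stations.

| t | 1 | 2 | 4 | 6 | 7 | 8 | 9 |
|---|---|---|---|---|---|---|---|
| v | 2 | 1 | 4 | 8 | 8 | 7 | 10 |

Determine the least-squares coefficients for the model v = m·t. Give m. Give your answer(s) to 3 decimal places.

Setting ∂/∂m … = 0 gives: 251·m = 270.
(Σt·t = 251, Σt·v = 270.)
m = 270/251 = 1.0757.

m = 1.076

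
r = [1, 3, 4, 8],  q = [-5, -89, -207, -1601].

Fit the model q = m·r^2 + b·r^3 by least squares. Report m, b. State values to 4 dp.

m = -0.8543, b = -3.0201

The normal system MᵀM·[m, b]ᵀ = Mᵀq is [[4434, 34036]; [34036, 266970]]·[m, b]ᵀ = [-106582, -835368]ᵀ.
Eliminating b: 266970·(row 1) − 34036·(row 2) gives 25295684·m = 266970·(-106582) − 34036·(-835368) = -21611292, so m = -5402823/6323921.
Then b = ((-835368) − 34036·(-5402823/6323921))/266970 = -19099190/6323921.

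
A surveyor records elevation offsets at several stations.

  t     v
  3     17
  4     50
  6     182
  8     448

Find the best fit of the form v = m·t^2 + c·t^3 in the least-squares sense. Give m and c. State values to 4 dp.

Compute the Gram sums: Σt^2·t^2 = 5729, Σt^2·t^3 = 41811, Σt^3·t^3 = 313625.
Right-hand side: Σt^2·v = 36177, Σt^3·v = 272347.
Eliminating c: 313625·(row 1) − 41811·(row 2) gives 48597904·m = 313625·36177 − 41811·272347 = -41088792, so m = -5136099/6074738.
Then c = (272347 − 41811·(-5136099/6074738))/313625 = 5959927/6074738.

m = -0.8455, c = 0.9811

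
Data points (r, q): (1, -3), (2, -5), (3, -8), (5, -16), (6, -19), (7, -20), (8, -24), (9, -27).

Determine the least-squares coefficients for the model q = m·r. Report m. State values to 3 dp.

m = -2.996

With design matrix M, MᵀM = [[269]] and Mᵀq = [-806]ᵀ.
Hence m = -806 / 269 ≈ -2.99628.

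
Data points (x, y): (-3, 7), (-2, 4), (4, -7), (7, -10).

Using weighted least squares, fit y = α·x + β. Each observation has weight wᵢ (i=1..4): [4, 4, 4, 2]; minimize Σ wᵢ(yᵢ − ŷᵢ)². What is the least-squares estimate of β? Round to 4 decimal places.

β = 0.9751

From the data, Σwᵢ·x·x = 214, Σwᵢ·x = 10, Σwᵢ·1 = 14.
And Σwᵢ·x·y = -368, Σwᵢ·y = -4.
Normal equations: [[214, 10]; [10, 14]]·[α, β]ᵀ = [-368, -4]ᵀ.
Δ = 214·14 − 10² = 2896.
α = ((-368)·14 − 10·(-4))/2896 = -639/362; β = (214·(-4) − 10·(-368))/2896 = 353/362.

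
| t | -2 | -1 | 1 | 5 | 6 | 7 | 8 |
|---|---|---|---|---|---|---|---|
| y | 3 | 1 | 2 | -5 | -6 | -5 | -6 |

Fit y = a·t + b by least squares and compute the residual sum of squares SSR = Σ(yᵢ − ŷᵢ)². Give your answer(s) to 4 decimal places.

SSR = 8.7266

Normal-equation sums: Σt·t = 180, Σt = 24, Σ1 = 7.
Moment sums: Σt·y = -149, Σy = -16.
Δ = 180·7 − 24² = 684.
a = ((-149)·7 − 24·(-16))/684 = -659/684; b = (180·(-16) − 24·(-149))/684 = 58/57.
Residuals: 1/18, -671/684, 1331/684, -821/684, -47/38, 497/684, 118/171; SSR = 5969/684.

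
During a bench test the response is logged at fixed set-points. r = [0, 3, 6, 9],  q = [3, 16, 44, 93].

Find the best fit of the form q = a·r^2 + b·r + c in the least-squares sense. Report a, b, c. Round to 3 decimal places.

The normal equations are: 7938·a + 972·b + 126·c = 9261;  972·a + 126·b + 18·c = 1149;  126·a + 18·b + 4·c = 156.
Solving the 3×3 system (Gaussian elimination) gives a = 1, b = 14/15, c = 33/10.

a = 1.000, b = 0.933, c = 3.300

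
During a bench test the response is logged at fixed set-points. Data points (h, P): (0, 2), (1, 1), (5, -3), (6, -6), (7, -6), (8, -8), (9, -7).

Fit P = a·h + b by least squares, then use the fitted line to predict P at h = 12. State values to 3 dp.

Setting ∂/∂a … = 0 gives: 256·a + 36·b = -219;  36·a + 7·b = -27.
(Σh·h = 256, Σh = 36, Σ1 = 7, Σh·P = -219, ΣP = -27.)
det = 256·7 − 36² = 496.
a = ((-219)·7 − 36·(-27))/496 = -561/496; b = (256·(-27) − 36·(-219))/496 = 243/124.
At h = 12: P̂ = (-561/496)·(12) + (243/124)·(1) = -360/31.

P̂ = -11.613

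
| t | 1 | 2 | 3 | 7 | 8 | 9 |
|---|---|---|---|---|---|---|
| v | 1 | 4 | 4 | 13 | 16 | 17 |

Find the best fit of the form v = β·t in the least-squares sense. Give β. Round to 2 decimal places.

Entries of MᵀM: Σt·t = 208.
And Σt·v = 393.
So MᵀM·[β]ᵀ = Mᵀv: [[208]]·[β]ᵀ = [393]ᵀ.
Hence β = 393 / 208 ≈ 1.88942.

β = 1.89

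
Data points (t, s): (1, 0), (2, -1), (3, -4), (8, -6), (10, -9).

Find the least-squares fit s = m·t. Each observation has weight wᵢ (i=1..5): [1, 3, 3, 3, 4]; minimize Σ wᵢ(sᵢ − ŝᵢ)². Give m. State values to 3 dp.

The normal system MᵀWM·[m]ᵀ = MᵀWs is [[632]]·[m]ᵀ = [-546]ᵀ.
m = (-546)/632 = -0.863924.

m = -0.864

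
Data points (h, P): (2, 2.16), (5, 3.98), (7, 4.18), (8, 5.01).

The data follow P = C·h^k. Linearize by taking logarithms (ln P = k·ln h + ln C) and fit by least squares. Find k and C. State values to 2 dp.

Let Y = ln P. Fitting Y = k·ln h + ln C by least squares:
Sums: Σln h = 6.3279, Σ(ln h)² = 11.1814, Σln P = 5.1931, Σln h·ln P = 8.8910.
Normal system: [[11.1814, 6.3279]; [6.3279, 4]]·[k, ln C]ᵀ = [8.8910, 5.1931]ᵀ.
Slope k = (n·Σln h·ln P − Σln h·Σln P)/(n·Σ(ln h)² − (Σln h)²) = (4·8.8910 − 6.3279·5.1931)/4.6828 = 0.57707; ln C = (Σln P − k·Σln h)/n = 0.38537, so C = exp(0.38537) = 1.47016.

k = 0.58, C = 1.47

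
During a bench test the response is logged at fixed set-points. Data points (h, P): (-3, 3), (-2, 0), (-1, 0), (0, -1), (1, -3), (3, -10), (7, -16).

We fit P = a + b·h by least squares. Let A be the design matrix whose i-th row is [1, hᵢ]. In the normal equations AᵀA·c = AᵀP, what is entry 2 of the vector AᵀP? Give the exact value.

Entry 2 ↔ basis h, so (AᵀP)_{2} = Σᵢ (h)·Pᵢ = (-3)·(3) + (-2)·(0) + (-1)·(0) + (0)·(-1) + (1)·(-3) + (3)·(-10) + (7)·(-16) = -154.

-154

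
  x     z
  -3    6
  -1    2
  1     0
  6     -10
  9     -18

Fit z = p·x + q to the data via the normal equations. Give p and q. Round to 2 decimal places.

p = -1.96, q = 0.69

MᵀM·[p, q]ᵀ = Mᵀz reads: 128·p + 12·q = -242;  12·p + 5·q = -20.
(Σx·x = 128, Σx = 12, Σ1 = 5, Σx·z = -242, Σz = -20.)
det = 128·5 − 12² = 496.
p = ((-242)·5 − 12·(-20))/496 = -485/248; q = (128·(-20) − 12·(-242))/496 = 43/62.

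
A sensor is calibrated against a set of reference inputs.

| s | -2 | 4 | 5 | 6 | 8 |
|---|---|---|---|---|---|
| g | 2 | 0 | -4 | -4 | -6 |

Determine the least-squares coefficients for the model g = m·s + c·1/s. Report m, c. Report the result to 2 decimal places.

m = -0.68, c = 0.42

Compute the Gram sums: Σs·s = 145, Σs·1/s = 5, Σ1/s·1/s = 5701/14400.
Moment sums: Σs·g = -96, Σ1/s·g = -193/60.
Eliminating c: (5701/14400)·(row 1) − 5·(row 2) gives (93329/2880)·m = (5701/14400)·(-96) − 5·(-193/60) = -6577/300, so m = -315696/466645.
Then c = ((-193/60) − 5·(-315696/466645))/(5701/14400) = 39120/93329.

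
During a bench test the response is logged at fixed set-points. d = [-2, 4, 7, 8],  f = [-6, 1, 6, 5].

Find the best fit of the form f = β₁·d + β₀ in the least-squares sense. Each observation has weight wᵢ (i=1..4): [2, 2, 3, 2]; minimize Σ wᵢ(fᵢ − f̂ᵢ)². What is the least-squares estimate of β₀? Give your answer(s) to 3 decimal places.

Forming XᵀWX = [[315, 41]; [41, 9]] and XᵀWf = [238, 18]ᵀ gives XᵀWX·[β₁, β₀]ᵀ = XᵀWf.
Eliminating β₀: 9·(row 1) − 41·(row 2) gives 1154·β₁ = 9·238 − 41·18 = 1404, so β₁ = 702/577.
Then β₀ = (18 − 41·(702/577))/9 = -2044/577.

β₀ = -3.542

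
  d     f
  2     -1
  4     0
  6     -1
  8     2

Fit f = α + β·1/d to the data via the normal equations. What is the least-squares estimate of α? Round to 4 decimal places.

With design matrix A, AᵀA = [[4, 25/24]; [25/24, 205/576]] and Aᵀf = [0, -5/12]ᵀ.
Δ = 4·(205/576) − (25/24)² = 65/192.
α = (0·(205/576) − (25/24)·(-5/12))/(65/192) = 50/39; β = (4·(-5/12) − (25/24)·0)/(65/192) = -64/13.

α = 1.2821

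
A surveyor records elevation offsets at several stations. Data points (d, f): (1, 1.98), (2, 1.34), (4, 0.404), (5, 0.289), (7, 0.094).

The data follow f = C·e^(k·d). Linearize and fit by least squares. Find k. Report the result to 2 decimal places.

Let Y = ln f. Fitting Y = k·d + ln C by least squares:
AᵀA = [[95.0000, 19.0000]; [19.0000, 5]], rhs = [-25.1148, -3.5364]ᵀ  (here Σd = 19.0000, Σ(d)² = 95.0000, Σln f = -3.5364, Σd·ln f = -25.1148).
Solving (det = 114.0000): k = -0.51213, ln C = 1.23883.

k = -0.51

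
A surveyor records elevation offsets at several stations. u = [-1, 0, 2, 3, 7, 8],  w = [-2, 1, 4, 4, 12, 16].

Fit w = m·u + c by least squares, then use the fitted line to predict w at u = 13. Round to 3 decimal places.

Forming XᵀX = [[127, 19]; [19, 6]] and Xᵀw = [234, 35]ᵀ gives XᵀX·[m, c]ᵀ = Xᵀw.
Eliminating c: 6·(row 1) − 19·(row 2) gives 401·m = 6·234 − 19·35 = 739, so m = 739/401.
Then c = (35 − 19·(739/401))/6 = -1/401.
At u = 13: ŵ = (739/401)·(13) + (-1/401)·(1) = 9606/401.

ŵ = 23.955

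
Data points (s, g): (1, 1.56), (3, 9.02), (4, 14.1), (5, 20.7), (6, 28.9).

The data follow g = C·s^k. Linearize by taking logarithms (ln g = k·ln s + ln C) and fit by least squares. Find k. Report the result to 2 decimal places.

k = 1.62

Taking logs, ln g = k·ln s + ln C, so regress ln g on ln s.
XᵀX = [[8.9295, 5.8861]; [5.8861, 5]], rhs = [16.9887, 11.6843]ᵀ  (here Σln s = 5.8861, Σ(ln s)² = 8.9295, Σln g = 11.6843, Σln s·ln g = 16.9887).
Slope k = (n·Σln s·ln g − Σln s·Σln g)/(n·Σ(ln s)² − (Σln s)²) = (5·16.9887 − 5.8861·11.6843)/10.0010 = 1.61670; ln C = (Σln g − k·Σln s)/n = 0.43364.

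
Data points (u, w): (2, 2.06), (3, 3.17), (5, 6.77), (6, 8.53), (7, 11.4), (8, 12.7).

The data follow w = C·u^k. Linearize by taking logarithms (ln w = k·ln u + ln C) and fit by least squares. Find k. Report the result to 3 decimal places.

k = 1.358

With ln wᵢ as the transformed response and ln uᵢ as the regressor:
Σln u = 9.2183, Σ(ln u)² = 15.5987, Σln w = 10.9077, Σln u·ln w = 18.7080.
Equations: 15.5987·k + 9.2183·ln C = 18.7080;  9.2183·k + 6·ln C = 10.9077.
Solving (det = 8.6152): k = 1.35772, ln C = -0.26802.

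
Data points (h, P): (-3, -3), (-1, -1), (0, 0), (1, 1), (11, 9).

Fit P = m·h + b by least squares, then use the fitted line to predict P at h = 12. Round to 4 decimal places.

From the data, Σh·h = 132, Σh = 8, Σ1 = 5.
Moment sums: Σh·P = 110, ΣP = 6.
AᵀA·[m, b]ᵀ = AᵀP becomes [[132, 8]; [8, 5]]·[m, b]ᵀ = [110, 6]ᵀ.
Δ = 132·5 − 8² = 596.
m = (110·5 − 8·6)/596 = 251/298; b = (132·6 − 8·110)/596 = -22/149.
At h = 12: P̂ = (251/298)·(12) + (-22/149)·(1) = 1484/149.

P̂ = 9.9597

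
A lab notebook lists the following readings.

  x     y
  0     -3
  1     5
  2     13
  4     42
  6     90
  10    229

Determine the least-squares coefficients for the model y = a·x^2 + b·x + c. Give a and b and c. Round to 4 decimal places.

AᵀA·[a, b, c]ᵀ = Aᵀy reads: 11569·a + 1289·b + 157·c = 26869;  1289·a + 157·b + 23·c = 3029;  157·a + 23·b + 6·c = 376.
Row-reducing yields a = 11609/5908, b = 2911/844, c = -5823/2954.

a = 1.9650, b = 3.4491, c = -1.9712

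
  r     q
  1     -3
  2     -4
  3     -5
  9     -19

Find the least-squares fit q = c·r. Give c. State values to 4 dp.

The normal equations are: 95·c = -197.
(Σr·r = 95, Σr·q = -197.)
Hence c = -197 / 95 ≈ -2.07368.

c = -2.0737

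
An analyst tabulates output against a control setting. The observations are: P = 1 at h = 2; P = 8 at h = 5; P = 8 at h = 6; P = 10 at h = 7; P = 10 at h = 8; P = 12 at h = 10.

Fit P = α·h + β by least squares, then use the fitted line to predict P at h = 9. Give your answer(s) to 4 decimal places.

P̂ = 11.7143

Sums needed: Σh·h = 278, Σh = 38, Σ1 = 6.
And Σh·P = 360, ΣP = 49.
So XᵀX·[α, β]ᵀ = XᵀP: [[278, 38]; [38, 6]]·[α, β]ᵀ = [360, 49]ᵀ.
Eliminating β: 6·(row 1) − 38·(row 2) gives 224·α = 6·360 − 38·49 = 298, so α = 149/112.
Then β = (49 − 38·(149/112))/6 = -29/112.
At h = 9: P̂ = (149/112)·(9) + (-29/112)·(1) = 82/7.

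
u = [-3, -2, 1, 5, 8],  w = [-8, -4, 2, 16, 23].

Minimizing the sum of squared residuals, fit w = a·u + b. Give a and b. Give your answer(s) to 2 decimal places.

a = 2.83, b = 0.70

The normal system AᵀA·[a, b]ᵀ = Aᵀw is [[103, 9]; [9, 5]]·[a, b]ᵀ = [298, 29]ᵀ.
Determinant 103·5 − 9² = 434.
a = (298·5 − 9·29)/434 = 1229/434; b = (103·29 − 9·298)/434 = 305/434.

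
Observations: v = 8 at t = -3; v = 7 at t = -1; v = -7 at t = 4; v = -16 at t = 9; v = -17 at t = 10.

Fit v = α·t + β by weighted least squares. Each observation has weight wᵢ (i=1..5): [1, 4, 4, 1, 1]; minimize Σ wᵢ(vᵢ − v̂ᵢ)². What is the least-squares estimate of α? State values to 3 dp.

α = -2.219

Compute the Gram sums: Σwᵢ·t·t = 258, Σwᵢ·t = 28, Σwᵢ·1 = 11.
Right-hand side: Σwᵢ·t·v = -478, Σwᵢ·v = -25.
So AᵀWA·[α, β]ᵀ = AᵀWv: [[258, 28]; [28, 11]]·[α, β]ᵀ = [-478, -25]ᵀ.
Eliminating β: 11·(row 1) − 28·(row 2) gives 2054·α = 11·(-478) − 28·(-25) = -4558, so α = -2279/1027.
Then β = ((-25) − 28·(-2279/1027))/11 = 3467/1027.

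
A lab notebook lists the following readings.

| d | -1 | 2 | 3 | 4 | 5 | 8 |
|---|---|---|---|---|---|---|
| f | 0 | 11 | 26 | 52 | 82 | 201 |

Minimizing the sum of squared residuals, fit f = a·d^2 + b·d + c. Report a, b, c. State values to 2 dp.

a = 3.05, b = 1.19, c = -2.56

From the data, Σd^2·d^2 = 5075, Σd^2·d = 735, Σd^2 = 119, Σd·d = 119, Σd = 21, Σ1 = 6.
Right-hand side: Σd^2·f = 16024, Σd·f = 2326, Σf = 372.
Inverting the 3×3 Gram matrix, [a, b, c]ᵀ = [2217/728, 865/728, -133/52]ᵀ.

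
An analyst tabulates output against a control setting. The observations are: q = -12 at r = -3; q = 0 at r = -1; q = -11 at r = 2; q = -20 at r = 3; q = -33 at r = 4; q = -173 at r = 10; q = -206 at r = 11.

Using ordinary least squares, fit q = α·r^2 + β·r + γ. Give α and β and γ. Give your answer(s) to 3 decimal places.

Normal-equation sums: Σr^2·r^2 = 25076, Σr^2·r = 2402, Σr^2 = 260, Σr·r = 260, Σr = 26, Σ1 = 7.
Moment sums: Σr^2·q = -43086, Σr·q = -4174, Σq = -455.
MᵀM·[α, β, γ]ᵀ = Mᵀq becomes [[25076, 2402, 260]; [2402, 260, 26]; [260, 26, 7]]·[α, β, γ]ᵀ = [-43086, -4174, -455]ᵀ.
Row-reducing yields α = -113242/72699, β = -109751/72699, γ = -37219/24233.

α = -1.558, β = -1.510, γ = -1.536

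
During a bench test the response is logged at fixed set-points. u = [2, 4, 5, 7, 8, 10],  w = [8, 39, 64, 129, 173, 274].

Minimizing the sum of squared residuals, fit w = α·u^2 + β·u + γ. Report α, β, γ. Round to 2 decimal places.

α = 2.95, β = -2.17, γ = 0.55

Setting ∂/∂α … = 0 gives: 17394·α + 2052·β + 258·γ = 47049;  2052·α + 258·β + 36·γ = 5519;  258·α + 36·β + 6·γ = 687.
(Σu^2·u^2 = 17394, Σu^2·u = 2052, Σu^2 = 258, Σu·u = 258, Σu = 36, Σ1 = 6, Σu^2·w = 47049, Σu·w = 5519, Σw = 687.)
Solving the 3×3 system (Gaussian elimination) gives α = 62/21, β = -13/6, γ = 23/42.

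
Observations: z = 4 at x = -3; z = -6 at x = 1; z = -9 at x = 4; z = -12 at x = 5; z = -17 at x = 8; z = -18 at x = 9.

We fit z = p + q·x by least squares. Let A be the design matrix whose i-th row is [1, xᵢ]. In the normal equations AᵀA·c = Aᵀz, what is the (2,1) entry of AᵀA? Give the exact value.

24

Row 2 ↔ basis x, column 1 ↔ basis 1, so (AᵀA)_{2,1} = Σᵢ x = (-3)·(1) + (1)·(1) + (4)·(1) + (5)·(1) + (8)·(1) + (9)·(1) = 24.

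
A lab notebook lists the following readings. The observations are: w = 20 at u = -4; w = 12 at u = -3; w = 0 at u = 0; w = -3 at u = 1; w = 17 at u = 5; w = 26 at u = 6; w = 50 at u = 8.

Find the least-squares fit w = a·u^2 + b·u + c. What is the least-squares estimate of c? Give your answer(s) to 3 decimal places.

c = -1.041

AᵀA·[a, b, c]ᵀ = Aᵀw reads: 6355·a + 763·b + 151·c = 4986;  763·a + 151·b + 13·c = 522;  151·a + 13·b + 7·c = 122.
Inverting the 3×3 Gram matrix, [a, b, c]ᵀ = [91054/93387, -42964/31129, -97192/93387]ᵀ.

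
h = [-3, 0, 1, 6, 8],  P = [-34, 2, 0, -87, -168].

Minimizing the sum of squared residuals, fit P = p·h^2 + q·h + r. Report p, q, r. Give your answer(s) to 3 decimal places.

XᵀX·[p, q, r]ᵀ = XᵀP reads: 5474·p + 702·q + 110·r = -14190;  702·p + 110·q + 12·r = -1764;  110·p + 12·q + 5·r = -287.
(Σh^2·h^2 = 5474, Σh^2·h = 702, Σh^2 = 110, Σh·h = 110, Σh = 12, Σ1 = 5, Σh^2·P = -14190, Σh·P = -1764, ΣP = -287.)
Row-reducing yields p = -105371/35088, q = 34589/11696, r = 27535/17544.

p = -3.003, q = 2.957, r = 1.569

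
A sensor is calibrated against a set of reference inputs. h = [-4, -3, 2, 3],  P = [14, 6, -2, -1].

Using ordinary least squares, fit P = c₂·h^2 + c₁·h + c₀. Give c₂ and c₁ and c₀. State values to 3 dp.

Setting ∂/∂c₂ … = 0 gives: 434·c₂ + (-56)·c₁ + 38·c₀ = 261;  (-56)·c₂ + 38·c₁ + (-2)·c₀ = -81;  38·c₂ + (-2)·c₁ + 4·c₀ = 17.
Inverting the 3×3 Gram matrix, [c₂, c₁, c₀]ᵀ = [3/4, -179/148, -515/148]ᵀ.

c₂ = 0.750, c₁ = -1.209, c₀ = -3.480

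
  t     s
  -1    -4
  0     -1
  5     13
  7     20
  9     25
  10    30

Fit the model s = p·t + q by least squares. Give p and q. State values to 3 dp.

p = 3.009, q = -1.214

With design matrix A, AᵀA = [[256, 30]; [30, 6]] and Aᵀs = [734, 83]ᵀ.
Determinant 256·6 − 30² = 636.
p = (734·6 − 30·83)/636 = 319/106; q = (256·83 − 30·734)/636 = -193/159.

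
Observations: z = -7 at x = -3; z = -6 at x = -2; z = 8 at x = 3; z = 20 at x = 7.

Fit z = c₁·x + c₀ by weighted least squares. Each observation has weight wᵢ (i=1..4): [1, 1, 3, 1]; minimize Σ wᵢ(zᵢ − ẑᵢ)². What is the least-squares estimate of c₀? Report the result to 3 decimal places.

From the data, Σwᵢ·x·x = 89, Σwᵢ·x = 11, Σwᵢ·1 = 6.
And Σwᵢ·x·z = 245, Σwᵢ·z = 31.
MᵀWM·[c₁, c₀]ᵀ = MᵀWz becomes [[89, 11]; [11, 6]]·[c₁, c₀]ᵀ = [245, 31]ᵀ.
Determinant 89·6 − 11² = 413.
c₁ = (245·6 − 11·31)/413 = 1129/413; c₀ = (89·31 − 11·245)/413 = 64/413.

c₀ = 0.155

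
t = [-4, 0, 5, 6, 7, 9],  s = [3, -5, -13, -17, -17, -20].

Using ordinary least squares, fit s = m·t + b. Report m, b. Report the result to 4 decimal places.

m = -1.7966, b = -4.6129

The normal equations are: 207·m + 23·b = -478;  23·m + 6·b = -69.
(Σt·t = 207, Σt = 23, Σ1 = 6, Σt·s = -478, Σs = -69.)
Eliminating b: 6·(row 1) − 23·(row 2) gives 713·m = 6·(-478) − 23·(-69) = -1281, so m = -1281/713.
Then b = ((-69) − 23·(-1281/713))/6 = -143/31.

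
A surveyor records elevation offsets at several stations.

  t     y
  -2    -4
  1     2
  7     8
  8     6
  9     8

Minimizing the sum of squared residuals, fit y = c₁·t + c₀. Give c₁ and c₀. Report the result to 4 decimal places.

c₁ = 1.0086, c₀ = -0.6395

Sums needed: Σt·t = 199, Σt = 23, Σ1 = 5.
And Σt·y = 186, Σy = 20.
Normal equations: [[199, 23]; [23, 5]]·[c₁, c₀]ᵀ = [186, 20]ᵀ.
Determinant 199·5 − 23² = 466.
c₁ = (186·5 − 23·20)/466 = 235/233; c₀ = (199·20 − 23·186)/466 = -149/233.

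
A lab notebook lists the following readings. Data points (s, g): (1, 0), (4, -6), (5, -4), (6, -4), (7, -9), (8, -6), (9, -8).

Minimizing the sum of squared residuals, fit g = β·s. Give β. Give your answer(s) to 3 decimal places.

Setting ∂/∂β … = 0 gives: 272·β = -251.
(Σs·s = 272, Σs·g = -251.)
Hence β = -251 / 272 ≈ -0.922794.

β = -0.923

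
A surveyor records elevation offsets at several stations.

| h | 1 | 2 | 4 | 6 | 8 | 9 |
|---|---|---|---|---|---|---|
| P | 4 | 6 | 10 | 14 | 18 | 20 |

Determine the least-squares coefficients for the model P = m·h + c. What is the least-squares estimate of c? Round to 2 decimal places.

c = 2.00

Setting ∂/∂m … = 0 gives: 202·m + 30·c = 464;  30·m + 6·c = 72.
det = 202·6 − 30² = 312.
m = (464·6 − 30·72)/312 = 2; c = (202·72 − 30·464)/312 = 2.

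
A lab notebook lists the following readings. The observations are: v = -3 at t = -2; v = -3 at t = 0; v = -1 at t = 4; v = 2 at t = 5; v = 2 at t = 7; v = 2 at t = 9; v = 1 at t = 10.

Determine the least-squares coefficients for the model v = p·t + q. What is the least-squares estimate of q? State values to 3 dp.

With design matrix A, AᵀA = [[275, 33]; [33, 7]] and Aᵀv = [54, 0]ᵀ.
Δ = 275·7 − 33² = 836.
p = (54·7 − 33·0)/836 = 189/418; q = (275·0 − 33·54)/836 = -81/38.

q = -2.132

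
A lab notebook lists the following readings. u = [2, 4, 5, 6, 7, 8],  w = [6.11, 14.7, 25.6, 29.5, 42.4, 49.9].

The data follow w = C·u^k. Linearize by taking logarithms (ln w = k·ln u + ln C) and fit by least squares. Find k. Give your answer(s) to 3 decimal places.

k = 1.540

With ln wᵢ as the transformed response and ln uᵢ as the regressor:
XᵀX = [[16.3136, 9.5060]; [9.5060, 6]], rhs = [31.6857, 18.7819]ᵀ  (here Σln u = 9.5060, Σ(ln u)² = 16.3136, Σln w = 18.7819, Σln u·ln w = 31.6857).
Δ = 16.3136·6 − (9.5060)² = 7.5177; k = (31.6857·6 − 9.5060·18.7819)/7.5177 = 1.53950, ln C = (16.3136·18.7819 − 9.5060·31.6857)/7.5177 = 0.69124.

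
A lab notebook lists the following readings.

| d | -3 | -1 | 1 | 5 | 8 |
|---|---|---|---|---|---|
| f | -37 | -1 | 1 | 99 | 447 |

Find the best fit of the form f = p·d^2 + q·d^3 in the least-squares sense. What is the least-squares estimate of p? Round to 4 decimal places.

Setting ∂/∂p … = 0 gives: 4804·p + 35650·q = 30750;  35650·p + 278500·q = 242240.
Eliminating q: 278500·(row 1) − 35650·(row 2) gives 66991500·p = 278500·30750 − 35650·242240 = -71981000, so p = -143962/133983.
Then q = (242240 − 35650·(-143962/133983))/278500 = 3374173/3349575.

p = -1.0745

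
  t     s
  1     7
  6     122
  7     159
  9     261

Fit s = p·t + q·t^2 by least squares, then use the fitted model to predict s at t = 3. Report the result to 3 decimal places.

ŝ = 34.097

The normal system AᵀA·[p, q]ᵀ = Aᵀs is [[167, 1289]; [1289, 10259]]·[p, q]ᵀ = [4201, 33331]ᵀ.
Determinant 167·10259 − 1289² = 51732.
p = (4201·10259 − 1289·33331)/51732 = 11200/4311; q = (167·33331 − 1289·4201)/51732 = 12599/4311.
At t = 3: ŝ = (11200/4311)·(3) + (12599/4311)·(9) = 48997/1437.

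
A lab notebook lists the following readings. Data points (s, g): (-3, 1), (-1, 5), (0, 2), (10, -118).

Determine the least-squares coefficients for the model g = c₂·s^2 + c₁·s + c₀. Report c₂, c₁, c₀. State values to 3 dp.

Forming MᵀM = [[10082, 972, 110]; [972, 110, 6]; [110, 6, 4]] and Mᵀg = [-11786, -1188, -110]ᵀ gives MᵀM·[c₂, c₁, c₀]ᵀ = Mᵀg.
Row-reducing yields c₂ = -14825/15377, c₁ = -37296/15377, c₀ = 40764/15377.

c₂ = -0.964, c₁ = -2.425, c₀ = 2.651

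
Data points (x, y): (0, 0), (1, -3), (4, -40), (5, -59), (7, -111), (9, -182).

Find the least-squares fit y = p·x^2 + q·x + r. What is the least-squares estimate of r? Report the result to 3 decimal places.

r = 0.096

The normal equations are: 9844·p + 1262·q + 172·r = -22299;  1262·p + 172·q + 26·r = -2873;  172·p + 26·q + 6·r = -395.
(Σx^2·x^2 = 9844, Σx^2·x = 1262, Σx^2 = 172, Σx·x = 172, Σx = 26, Σ1 = 6, Σx^2·y = -22299, Σx·y = -2873, Σy = -395.)
Solving the 3×3 system (Gaussian elimination) gives p = -76801/36870, q = -10577/7374, r = 587/6145.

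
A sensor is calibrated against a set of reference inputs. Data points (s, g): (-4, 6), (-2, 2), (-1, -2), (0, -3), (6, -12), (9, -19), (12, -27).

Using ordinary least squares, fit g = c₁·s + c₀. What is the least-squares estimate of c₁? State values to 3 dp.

The normal system MᵀM·[c₁, c₀]ᵀ = Mᵀg is [[282, 20]; [20, 7]]·[c₁, c₀]ᵀ = [-593, -55]ᵀ.
Δ = 282·7 − 20² = 1574.
c₁ = ((-593)·7 − 20·(-55))/1574 = -3051/1574; c₀ = (282·(-55) − 20·(-593))/1574 = -1825/787.

c₁ = -1.938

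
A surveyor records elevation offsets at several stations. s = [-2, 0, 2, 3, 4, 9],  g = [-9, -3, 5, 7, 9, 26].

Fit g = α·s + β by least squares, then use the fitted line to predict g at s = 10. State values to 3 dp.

ĝ = 29.033

Entries of XᵀX: Σs·s = 114, Σs = 16, Σ1 = 6.
For Xᵀg: Σs·g = 319, Σg = 35.
XᵀX·[α, β]ᵀ = Xᵀg becomes [[114, 16]; [16, 6]]·[α, β]ᵀ = [319, 35]ᵀ.
det = 114·6 − 16² = 428.
α = (319·6 − 16·35)/428 = 677/214; β = (114·35 − 16·319)/428 = -557/214.
At s = 10: ĝ = (677/214)·(10) + (-557/214)·(1) = 6213/214.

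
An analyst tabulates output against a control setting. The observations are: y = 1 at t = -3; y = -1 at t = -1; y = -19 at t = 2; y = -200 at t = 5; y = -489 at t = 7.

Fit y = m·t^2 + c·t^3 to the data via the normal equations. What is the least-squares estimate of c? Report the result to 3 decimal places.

Sums needed: Σt^2·t^2 = 3124, Σt^2·t^3 = 19720, Σt^3·t^3 = 134068.
Right-hand side: Σt^2·y = -29029, Σt^3·y = -192905.
det = 3124·134068 − 19720² = 29950032.
m = ((-29029)·134068 − 19720·(-192905))/29950032 = -21943343/7487508; c = (3124·(-192905) − 19720·(-29029))/29950032 = -7545835/7487508.

c = -1.008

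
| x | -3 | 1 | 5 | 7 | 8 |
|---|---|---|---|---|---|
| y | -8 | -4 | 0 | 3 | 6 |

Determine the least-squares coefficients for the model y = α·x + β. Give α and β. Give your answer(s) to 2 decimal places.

With design matrix A, AᵀA = [[148, 18]; [18, 5]] and Aᵀy = [89, -3]ᵀ.
det = 148·5 − 18² = 416.
α = (89·5 − 18·(-3))/416 = 499/416; β = (148·(-3) − 18·89)/416 = -1023/208.

α = 1.20, β = -4.92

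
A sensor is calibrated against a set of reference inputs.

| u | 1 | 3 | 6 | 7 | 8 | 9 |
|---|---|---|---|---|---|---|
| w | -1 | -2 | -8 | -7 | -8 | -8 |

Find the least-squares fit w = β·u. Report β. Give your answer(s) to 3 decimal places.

Forming XᵀX = [[240]] and Xᵀw = [-240]ᵀ gives XᵀX·[β]ᵀ = Xᵀw.
Hence β = -240 / 240 ≈ -1.

β = -1.000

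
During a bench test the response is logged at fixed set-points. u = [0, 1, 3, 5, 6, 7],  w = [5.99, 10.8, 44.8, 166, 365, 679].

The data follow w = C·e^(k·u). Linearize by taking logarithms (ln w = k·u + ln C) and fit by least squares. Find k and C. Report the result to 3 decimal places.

With ln wᵢ as the transformed response and uᵢ as the regressor:
Σu = 22.0000, Σ(u)² = 120.0000, Σln w = 25.5044, Σu·ln w = 120.3898.
Equations: 120.0000·k + 22.0000·ln C = 120.3898;  22.0000·k + 6·ln C = 25.5044.
Solving (det = 236.0000): k = 0.68323, ln C = 1.74553, so C = exp(1.74553) = 5.72895.

k = 0.683, C = 5.729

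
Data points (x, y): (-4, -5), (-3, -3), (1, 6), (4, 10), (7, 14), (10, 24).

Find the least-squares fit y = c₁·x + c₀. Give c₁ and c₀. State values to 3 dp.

Normal-equation sums: Σx·x = 191, Σx = 15, Σ1 = 6.
For Mᵀy: Σx·y = 413, Σy = 46.
Normal equations: [[191, 15]; [15, 6]]·[c₁, c₀]ᵀ = [413, 46]ᵀ.
det = 191·6 − 15² = 921.
c₁ = (413·6 − 15·46)/921 = 596/307; c₀ = (191·46 − 15·413)/921 = 2591/921.

c₁ = 1.941, c₀ = 2.813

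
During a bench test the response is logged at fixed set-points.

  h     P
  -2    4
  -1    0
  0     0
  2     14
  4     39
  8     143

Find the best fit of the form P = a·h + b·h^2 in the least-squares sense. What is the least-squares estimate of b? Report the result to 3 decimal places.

XᵀX·[a, b]ᵀ = XᵀP reads: 89·a + 575·b = 1320;  575·a + 4385·b = 9848.
(Σh·h = 89, Σh·h^2 = 575, Σh^2·h^2 = 4385, Σh·P = 1320, Σh^2·P = 9848.)
det = 89·4385 − 575² = 59640.
a = (1320·4385 − 575·9848)/59640 = 3140/1491; b = (89·9848 − 575·1320)/59640 = 14684/7455.

b = 1.970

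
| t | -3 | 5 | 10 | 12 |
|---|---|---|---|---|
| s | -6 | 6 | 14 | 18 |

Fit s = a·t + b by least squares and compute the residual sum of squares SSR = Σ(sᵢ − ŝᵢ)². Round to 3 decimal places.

Compute the Gram sums: Σt·t = 278, Σt = 24, Σ1 = 4.
Right-hand side: Σt·s = 404, Σs = 32.
XᵀX·[a, b]ᵀ = Xᵀs becomes [[278, 24]; [24, 4]]·[a, b]ᵀ = [404, 32]ᵀ.
det = 278·4 − 24² = 536.
a = (404·4 − 24·32)/536 = 106/67; b = (278·32 − 24·404)/536 = -100/67.
Residuals: 16/67, -28/67, -22/67, 34/67; SSR = 40/67.

SSR = 0.597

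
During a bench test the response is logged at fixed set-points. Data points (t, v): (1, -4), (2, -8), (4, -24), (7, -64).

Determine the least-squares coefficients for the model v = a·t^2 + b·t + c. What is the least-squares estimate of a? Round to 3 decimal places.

Normal-equation sums: Σt^2·t^2 = 2674, Σt^2·t = 416, Σt^2 = 70, Σt·t = 70, Σt = 14, Σ1 = 4.
For Xᵀv: Σt^2·v = -3556, Σt·v = -564, Σv = -100.
Inverting the 3×3 Gram matrix, [a, b, c]ᵀ = [-37/33, -35/33, -5/3]ᵀ.

a = -1.121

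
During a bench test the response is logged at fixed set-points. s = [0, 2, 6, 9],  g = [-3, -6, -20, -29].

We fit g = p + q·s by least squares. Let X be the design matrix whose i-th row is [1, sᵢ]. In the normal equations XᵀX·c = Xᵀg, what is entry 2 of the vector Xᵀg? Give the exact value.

Entry 2 ↔ basis s, so (Xᵀg)_{2} = Σᵢ (s)·gᵢ = (0)·(-3) + (2)·(-6) + (6)·(-20) + (9)·(-29) = -393.

-393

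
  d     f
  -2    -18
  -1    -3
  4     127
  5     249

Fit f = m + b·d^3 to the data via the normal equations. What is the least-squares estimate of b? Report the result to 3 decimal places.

The normal system AᵀA·[m, b]ᵀ = Aᵀf is [[4, 180]; [180, 19786]]·[m, b]ᵀ = [355, 39400]ᵀ.
Δ = 4·19786 − 180² = 46744.
m = (355·19786 − 180·39400)/46744 = -33985/23372; b = (4·39400 − 180·355)/46744 = 23425/11686.

b = 2.005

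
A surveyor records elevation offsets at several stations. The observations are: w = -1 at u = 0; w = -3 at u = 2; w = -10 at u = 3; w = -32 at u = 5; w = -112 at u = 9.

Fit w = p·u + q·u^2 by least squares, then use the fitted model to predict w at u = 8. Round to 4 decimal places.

Normal-equation sums: Σu·u = 119, Σu·u^2 = 889, Σu^2·u^2 = 7283.
Moment sums: Σu·w = -1204, Σu^2·w = -9974.
So AᵀA·[p, q]ᵀ = Aᵀw: [[119, 889]; [889, 7283]]·[p, q]ᵀ = [-1204, -9974]ᵀ.
Determinant 119·7283 − 889² = 76356.
p = ((-1204)·7283 − 889·(-9974))/76356 = 779/606; q = (119·(-9974) − 889·(-1204))/76356 = -925/606.
At u = 8: ŵ = (779/606)·(8) + (-925/606)·(64) = -8828/101.

ŵ = -87.4059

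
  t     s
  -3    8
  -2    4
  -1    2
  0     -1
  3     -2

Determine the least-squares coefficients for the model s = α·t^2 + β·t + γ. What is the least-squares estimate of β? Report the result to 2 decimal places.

Compute the Gram sums: Σt^2·t^2 = 179, Σt^2·t = -9, Σt^2 = 23, Σt·t = 23, Σt = -3, Σ1 = 5.
Moment sums: Σt^2·s = 72, Σt·s = -40, Σs = 11.
Solving the 3×3 system (Gaussian elimination) gives α = 1535/3822, β = -2123/1274, γ = -1237/1911.

β = -1.67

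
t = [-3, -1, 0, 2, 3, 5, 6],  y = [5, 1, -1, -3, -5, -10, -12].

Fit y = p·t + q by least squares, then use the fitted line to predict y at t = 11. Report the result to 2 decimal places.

Setting ∂/∂p … = 0 gives: 84·p + 12·q = -159;  12·p + 7·q = -25.
(Σt·t = 84, Σt = 12, Σ1 = 7, Σt·y = -159, Σy = -25.)
Eliminating q: 7·(row 1) − 12·(row 2) gives 444·p = 7·(-159) − 12·(-25) = -813, so p = -271/148.
Then q = ((-25) − 12·(-271/148))/7 = -16/37.
At t = 11: ŷ = (-271/148)·(11) + (-16/37)·(1) = -3045/148.

ŷ = -20.57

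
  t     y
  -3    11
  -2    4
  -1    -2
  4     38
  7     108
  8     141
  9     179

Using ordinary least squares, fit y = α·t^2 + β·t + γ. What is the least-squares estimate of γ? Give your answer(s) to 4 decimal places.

γ = -1.9731

From the data, Σt^2·t^2 = 13412, Σt^2·t = 1612, Σt^2 = 224, Σt·t = 224, Σt = 22, Σ1 = 7.
For Mᵀy: Σt^2·y = 29536, Σt·y = 3608, Σy = 479.
Row-reducing yields α = 84897/41552, β = 9483/5936, γ = -40993/20776.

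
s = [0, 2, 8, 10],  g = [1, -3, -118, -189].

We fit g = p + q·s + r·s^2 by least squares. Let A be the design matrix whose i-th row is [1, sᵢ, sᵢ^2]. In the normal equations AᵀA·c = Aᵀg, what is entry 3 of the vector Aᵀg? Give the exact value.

-26464

Entry 3 ↔ basis s^2, so (Aᵀg)_{3} = Σᵢ (s^2)·gᵢ = (0)·(1) + (4)·(-3) + (64)·(-118) + (100)·(-189) = -26464.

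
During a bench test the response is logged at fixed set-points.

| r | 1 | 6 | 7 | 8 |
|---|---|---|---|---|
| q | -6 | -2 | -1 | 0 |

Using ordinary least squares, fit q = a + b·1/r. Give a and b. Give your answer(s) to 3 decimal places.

a = -0.129, b = -5.913

Setting ∂/∂a … = 0 gives: 4·a + (241/168)·b = -9;  (241/168)·a + (30025/28224)·b = -136/21.
(Σ1 = 4, Σ1/r = 241/168, Σ1/r·1/r = 30025/28224, Σq = -9, Σ1/r·q = -136/21.)
Eliminating b: (30025/28224)·(row 1) − (241/168)·(row 2) gives (6891/3136)·a = (30025/28224)·(-9) − (241/168)·(-136/21) = -8017/28224, so a = -8017/62019.
Then b = ((-136/21) − (241/168)·(-8017/62019))/(30025/28224) = -122248/20673.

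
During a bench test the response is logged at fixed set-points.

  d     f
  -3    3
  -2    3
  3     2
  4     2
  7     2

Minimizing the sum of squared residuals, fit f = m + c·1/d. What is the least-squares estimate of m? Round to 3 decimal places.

From the data, Σ1 = 5, Σ1/d = -3/28, Σ1/d·1/d = 3917/7056.
And Σf = 12, Σ1/d·f = -22/21.
MᵀM·[m, c]ᵀ = Mᵀf becomes [[5, -3/28]; [-3/28, 3917/7056]]·[m, c]ᵀ = [12, -22/21]ᵀ.
Δ = 5·(3917/7056) − (-3/28)² = 1219/441.
m = (12·(3917/7056) − (-3/28)·(-22/21))/(1219/441) = 11553/4876; c = (5·(-22/21) − (-3/28)·12)/(1219/441) = -1743/1219.

m = 2.369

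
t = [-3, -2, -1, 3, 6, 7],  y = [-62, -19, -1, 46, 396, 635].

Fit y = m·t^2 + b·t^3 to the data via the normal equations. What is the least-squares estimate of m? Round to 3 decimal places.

Entries of MᵀM: Σt^2·t^2 = 3876, Σt^2·t^3 = 24550, Σt^3·t^3 = 165828.
For Mᵀy: Σt^2·y = 45150, Σt^3·y = 306410.
Normal equations: [[3876, 24550]; [24550, 165828]]·[m, b]ᵀ = [45150, 306410]ᵀ.
Eliminating b: 165828·(row 1) − 24550·(row 2) gives 40046828·m = 165828·45150 − 24550·306410 = -35231300, so m = -8807825/10011707.
Then b = (306410 − 24550·(-8807825/10011707))/165828 = 19803165/10011707.

m = -0.880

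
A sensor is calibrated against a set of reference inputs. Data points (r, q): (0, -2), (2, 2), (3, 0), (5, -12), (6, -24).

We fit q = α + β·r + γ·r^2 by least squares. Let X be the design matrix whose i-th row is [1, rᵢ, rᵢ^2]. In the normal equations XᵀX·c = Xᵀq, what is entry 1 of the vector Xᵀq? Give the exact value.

-36

Entry 1 ↔ basis 1, so (Xᵀq)_{1} = Σᵢ qᵢ = (1)·(-2) + (1)·(2) + (1)·(0) + (1)·(-12) + (1)·(-24) = -36.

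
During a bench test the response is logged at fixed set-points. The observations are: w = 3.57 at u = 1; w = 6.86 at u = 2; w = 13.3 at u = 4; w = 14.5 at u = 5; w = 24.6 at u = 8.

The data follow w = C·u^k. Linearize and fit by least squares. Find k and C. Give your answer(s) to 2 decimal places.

Let Y = ln w. Fitting Y = k·ln u + ln C by least squares:
Over the data: Σln u = 5.7683, Σ(ln u)² = 9.3166, Σln w = 11.6629, Σln u·ln w = 15.8860.
Normal system: [[9.3166, 5.7683]; [5.7683, 5]]·[k, ln C]ᵀ = [15.8860, 11.6629]ᵀ.
Solving (det = 13.3096): k = 0.91321, ln C = 1.27905, so C = exp(1.27905) = 3.59323.

k = 0.91, C = 3.59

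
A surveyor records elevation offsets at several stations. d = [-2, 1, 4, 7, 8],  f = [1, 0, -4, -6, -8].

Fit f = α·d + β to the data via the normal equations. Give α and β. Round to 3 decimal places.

α = -0.908, β = -0.133

Forming XᵀX = [[134, 18]; [18, 5]] and Xᵀf = [-124, -17]ᵀ gives XᵀX·[α, β]ᵀ = Xᵀf.
det = 134·5 − 18² = 346.
α = ((-124)·5 − 18·(-17))/346 = -157/173; β = (134·(-17) − 18·(-124))/346 = -23/173.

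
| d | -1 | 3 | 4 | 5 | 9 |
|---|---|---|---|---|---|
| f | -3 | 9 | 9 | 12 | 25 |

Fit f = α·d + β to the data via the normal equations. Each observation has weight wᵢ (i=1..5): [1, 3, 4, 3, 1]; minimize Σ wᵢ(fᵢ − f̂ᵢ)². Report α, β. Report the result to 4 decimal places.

Sums needed: Σwᵢ·d·d = 248, Σwᵢ·d = 48, Σwᵢ·1 = 12.
Right-hand side: Σwᵢ·d·f = 633, Σwᵢ·f = 121.
XᵀWX·[α, β]ᵀ = XᵀWf becomes [[248, 48]; [48, 12]]·[α, β]ᵀ = [633, 121]ᵀ.
det = 248·12 − 48² = 672.
α = (633·12 − 48·121)/672 = 149/56; β = (248·121 − 48·633)/672 = -47/84.

α = 2.6607, β = -0.5595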